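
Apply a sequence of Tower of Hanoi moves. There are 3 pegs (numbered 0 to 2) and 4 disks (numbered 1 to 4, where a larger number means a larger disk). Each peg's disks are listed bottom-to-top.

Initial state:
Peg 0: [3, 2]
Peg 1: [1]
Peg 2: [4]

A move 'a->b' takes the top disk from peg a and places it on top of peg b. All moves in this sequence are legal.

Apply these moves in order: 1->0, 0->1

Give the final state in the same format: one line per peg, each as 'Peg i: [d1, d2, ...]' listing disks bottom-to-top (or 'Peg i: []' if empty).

Answer: Peg 0: [3, 2]
Peg 1: [1]
Peg 2: [4]

Derivation:
After move 1 (1->0):
Peg 0: [3, 2, 1]
Peg 1: []
Peg 2: [4]

After move 2 (0->1):
Peg 0: [3, 2]
Peg 1: [1]
Peg 2: [4]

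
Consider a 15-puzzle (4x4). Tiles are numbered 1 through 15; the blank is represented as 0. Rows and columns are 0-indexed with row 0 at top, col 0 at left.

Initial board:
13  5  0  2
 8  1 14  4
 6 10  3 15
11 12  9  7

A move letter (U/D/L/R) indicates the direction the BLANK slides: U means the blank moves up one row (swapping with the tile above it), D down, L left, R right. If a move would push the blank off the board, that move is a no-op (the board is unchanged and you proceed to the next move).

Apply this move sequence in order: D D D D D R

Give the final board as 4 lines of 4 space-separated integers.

Answer: 13  5 14  2
 8  1  3  4
 6 10  9 15
11 12  7  0

Derivation:
After move 1 (D):
13  5 14  2
 8  1  0  4
 6 10  3 15
11 12  9  7

After move 2 (D):
13  5 14  2
 8  1  3  4
 6 10  0 15
11 12  9  7

After move 3 (D):
13  5 14  2
 8  1  3  4
 6 10  9 15
11 12  0  7

After move 4 (D):
13  5 14  2
 8  1  3  4
 6 10  9 15
11 12  0  7

After move 5 (D):
13  5 14  2
 8  1  3  4
 6 10  9 15
11 12  0  7

After move 6 (R):
13  5 14  2
 8  1  3  4
 6 10  9 15
11 12  7  0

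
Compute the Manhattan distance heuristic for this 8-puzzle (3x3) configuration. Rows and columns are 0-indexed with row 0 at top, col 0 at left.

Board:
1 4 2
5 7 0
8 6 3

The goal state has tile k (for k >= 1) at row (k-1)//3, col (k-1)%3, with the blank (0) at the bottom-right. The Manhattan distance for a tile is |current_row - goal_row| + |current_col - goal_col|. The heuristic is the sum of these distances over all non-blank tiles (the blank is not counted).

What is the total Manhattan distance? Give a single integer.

Answer: 11

Derivation:
Tile 1: (0,0)->(0,0) = 0
Tile 4: (0,1)->(1,0) = 2
Tile 2: (0,2)->(0,1) = 1
Tile 5: (1,0)->(1,1) = 1
Tile 7: (1,1)->(2,0) = 2
Tile 8: (2,0)->(2,1) = 1
Tile 6: (2,1)->(1,2) = 2
Tile 3: (2,2)->(0,2) = 2
Sum: 0 + 2 + 1 + 1 + 2 + 1 + 2 + 2 = 11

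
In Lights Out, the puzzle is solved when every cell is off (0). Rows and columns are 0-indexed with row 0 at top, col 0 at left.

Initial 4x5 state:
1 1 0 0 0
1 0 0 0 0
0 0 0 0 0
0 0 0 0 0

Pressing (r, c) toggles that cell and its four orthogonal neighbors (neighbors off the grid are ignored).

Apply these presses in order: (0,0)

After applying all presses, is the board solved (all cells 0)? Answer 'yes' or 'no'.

Answer: yes

Derivation:
After press 1 at (0,0):
0 0 0 0 0
0 0 0 0 0
0 0 0 0 0
0 0 0 0 0

Lights still on: 0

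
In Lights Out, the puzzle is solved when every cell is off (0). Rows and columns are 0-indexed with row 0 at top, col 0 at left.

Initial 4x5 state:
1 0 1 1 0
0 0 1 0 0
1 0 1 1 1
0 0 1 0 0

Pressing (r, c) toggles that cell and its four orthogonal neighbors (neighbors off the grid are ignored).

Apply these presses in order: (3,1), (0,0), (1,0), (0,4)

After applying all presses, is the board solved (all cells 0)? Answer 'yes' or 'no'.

After press 1 at (3,1):
1 0 1 1 0
0 0 1 0 0
1 1 1 1 1
1 1 0 0 0

After press 2 at (0,0):
0 1 1 1 0
1 0 1 0 0
1 1 1 1 1
1 1 0 0 0

After press 3 at (1,0):
1 1 1 1 0
0 1 1 0 0
0 1 1 1 1
1 1 0 0 0

After press 4 at (0,4):
1 1 1 0 1
0 1 1 0 1
0 1 1 1 1
1 1 0 0 0

Lights still on: 13

Answer: no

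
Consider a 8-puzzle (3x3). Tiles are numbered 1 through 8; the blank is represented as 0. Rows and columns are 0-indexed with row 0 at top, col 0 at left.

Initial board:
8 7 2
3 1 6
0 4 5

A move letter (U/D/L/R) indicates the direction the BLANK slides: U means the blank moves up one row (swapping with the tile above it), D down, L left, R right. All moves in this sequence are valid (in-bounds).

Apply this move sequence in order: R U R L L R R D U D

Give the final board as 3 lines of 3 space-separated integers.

Answer: 8 7 2
3 6 5
4 1 0

Derivation:
After move 1 (R):
8 7 2
3 1 6
4 0 5

After move 2 (U):
8 7 2
3 0 6
4 1 5

After move 3 (R):
8 7 2
3 6 0
4 1 5

After move 4 (L):
8 7 2
3 0 6
4 1 5

After move 5 (L):
8 7 2
0 3 6
4 1 5

After move 6 (R):
8 7 2
3 0 6
4 1 5

After move 7 (R):
8 7 2
3 6 0
4 1 5

After move 8 (D):
8 7 2
3 6 5
4 1 0

After move 9 (U):
8 7 2
3 6 0
4 1 5

After move 10 (D):
8 7 2
3 6 5
4 1 0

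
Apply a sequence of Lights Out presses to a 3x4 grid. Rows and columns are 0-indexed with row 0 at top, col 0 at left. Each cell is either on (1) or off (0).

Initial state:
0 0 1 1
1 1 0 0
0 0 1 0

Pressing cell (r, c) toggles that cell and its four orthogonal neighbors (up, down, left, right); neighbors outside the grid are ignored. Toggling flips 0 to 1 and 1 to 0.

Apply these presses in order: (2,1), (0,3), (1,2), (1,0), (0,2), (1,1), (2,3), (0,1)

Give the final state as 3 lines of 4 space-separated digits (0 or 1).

Answer: 0 1 1 1
1 0 1 1
0 0 0 1

Derivation:
After press 1 at (2,1):
0 0 1 1
1 0 0 0
1 1 0 0

After press 2 at (0,3):
0 0 0 0
1 0 0 1
1 1 0 0

After press 3 at (1,2):
0 0 1 0
1 1 1 0
1 1 1 0

After press 4 at (1,0):
1 0 1 0
0 0 1 0
0 1 1 0

After press 5 at (0,2):
1 1 0 1
0 0 0 0
0 1 1 0

After press 6 at (1,1):
1 0 0 1
1 1 1 0
0 0 1 0

After press 7 at (2,3):
1 0 0 1
1 1 1 1
0 0 0 1

After press 8 at (0,1):
0 1 1 1
1 0 1 1
0 0 0 1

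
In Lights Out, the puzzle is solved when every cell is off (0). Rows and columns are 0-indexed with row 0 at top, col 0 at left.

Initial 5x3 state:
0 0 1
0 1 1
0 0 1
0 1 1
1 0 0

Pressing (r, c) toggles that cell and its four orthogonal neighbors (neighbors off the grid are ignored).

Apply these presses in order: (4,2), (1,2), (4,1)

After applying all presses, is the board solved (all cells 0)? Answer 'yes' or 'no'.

After press 1 at (4,2):
0 0 1
0 1 1
0 0 1
0 1 0
1 1 1

After press 2 at (1,2):
0 0 0
0 0 0
0 0 0
0 1 0
1 1 1

After press 3 at (4,1):
0 0 0
0 0 0
0 0 0
0 0 0
0 0 0

Lights still on: 0

Answer: yes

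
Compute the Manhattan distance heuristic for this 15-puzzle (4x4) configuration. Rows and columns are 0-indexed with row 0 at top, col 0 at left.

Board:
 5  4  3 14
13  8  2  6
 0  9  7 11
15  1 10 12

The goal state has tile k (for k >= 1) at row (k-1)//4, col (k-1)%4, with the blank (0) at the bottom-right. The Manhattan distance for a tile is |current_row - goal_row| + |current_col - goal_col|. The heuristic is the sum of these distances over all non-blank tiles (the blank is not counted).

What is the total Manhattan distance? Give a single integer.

Answer: 28

Derivation:
Tile 5: (0,0)->(1,0) = 1
Tile 4: (0,1)->(0,3) = 2
Tile 3: (0,2)->(0,2) = 0
Tile 14: (0,3)->(3,1) = 5
Tile 13: (1,0)->(3,0) = 2
Tile 8: (1,1)->(1,3) = 2
Tile 2: (1,2)->(0,1) = 2
Tile 6: (1,3)->(1,1) = 2
Tile 9: (2,1)->(2,0) = 1
Tile 7: (2,2)->(1,2) = 1
Tile 11: (2,3)->(2,2) = 1
Tile 15: (3,0)->(3,2) = 2
Tile 1: (3,1)->(0,0) = 4
Tile 10: (3,2)->(2,1) = 2
Tile 12: (3,3)->(2,3) = 1
Sum: 1 + 2 + 0 + 5 + 2 + 2 + 2 + 2 + 1 + 1 + 1 + 2 + 4 + 2 + 1 = 28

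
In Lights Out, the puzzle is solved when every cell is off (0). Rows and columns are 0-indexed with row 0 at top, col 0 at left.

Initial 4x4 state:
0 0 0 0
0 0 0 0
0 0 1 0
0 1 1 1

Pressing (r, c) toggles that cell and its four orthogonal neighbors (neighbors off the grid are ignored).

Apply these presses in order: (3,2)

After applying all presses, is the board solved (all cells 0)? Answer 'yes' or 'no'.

After press 1 at (3,2):
0 0 0 0
0 0 0 0
0 0 0 0
0 0 0 0

Lights still on: 0

Answer: yes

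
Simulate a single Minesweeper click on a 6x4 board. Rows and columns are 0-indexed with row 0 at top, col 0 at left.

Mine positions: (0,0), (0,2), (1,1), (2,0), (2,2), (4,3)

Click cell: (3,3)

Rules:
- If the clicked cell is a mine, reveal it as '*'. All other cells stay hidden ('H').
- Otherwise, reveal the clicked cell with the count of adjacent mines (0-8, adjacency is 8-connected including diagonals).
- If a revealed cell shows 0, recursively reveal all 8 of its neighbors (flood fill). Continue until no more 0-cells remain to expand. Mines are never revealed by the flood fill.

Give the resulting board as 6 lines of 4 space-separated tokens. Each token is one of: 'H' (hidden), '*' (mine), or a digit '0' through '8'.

H H H H
H H H H
H H H H
H H H 2
H H H H
H H H H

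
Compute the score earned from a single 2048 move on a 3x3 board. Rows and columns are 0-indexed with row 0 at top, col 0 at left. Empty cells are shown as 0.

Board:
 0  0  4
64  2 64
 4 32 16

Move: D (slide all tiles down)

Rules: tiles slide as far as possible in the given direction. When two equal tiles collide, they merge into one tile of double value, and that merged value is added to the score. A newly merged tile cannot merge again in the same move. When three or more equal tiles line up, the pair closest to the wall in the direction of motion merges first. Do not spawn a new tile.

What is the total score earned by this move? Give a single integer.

Slide down:
col 0: [0, 64, 4] -> [0, 64, 4]  score +0 (running 0)
col 1: [0, 2, 32] -> [0, 2, 32]  score +0 (running 0)
col 2: [4, 64, 16] -> [4, 64, 16]  score +0 (running 0)
Board after move:
 0  0  4
64  2 64
 4 32 16

Answer: 0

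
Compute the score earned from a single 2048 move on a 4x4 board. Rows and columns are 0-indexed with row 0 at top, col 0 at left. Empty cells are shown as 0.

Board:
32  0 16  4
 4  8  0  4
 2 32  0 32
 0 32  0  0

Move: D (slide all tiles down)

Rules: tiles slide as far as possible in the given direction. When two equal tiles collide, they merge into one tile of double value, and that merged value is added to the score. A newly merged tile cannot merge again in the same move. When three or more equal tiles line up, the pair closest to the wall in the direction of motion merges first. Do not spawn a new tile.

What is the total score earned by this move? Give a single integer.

Slide down:
col 0: [32, 4, 2, 0] -> [0, 32, 4, 2]  score +0 (running 0)
col 1: [0, 8, 32, 32] -> [0, 0, 8, 64]  score +64 (running 64)
col 2: [16, 0, 0, 0] -> [0, 0, 0, 16]  score +0 (running 64)
col 3: [4, 4, 32, 0] -> [0, 0, 8, 32]  score +8 (running 72)
Board after move:
 0  0  0  0
32  0  0  0
 4  8  0  8
 2 64 16 32

Answer: 72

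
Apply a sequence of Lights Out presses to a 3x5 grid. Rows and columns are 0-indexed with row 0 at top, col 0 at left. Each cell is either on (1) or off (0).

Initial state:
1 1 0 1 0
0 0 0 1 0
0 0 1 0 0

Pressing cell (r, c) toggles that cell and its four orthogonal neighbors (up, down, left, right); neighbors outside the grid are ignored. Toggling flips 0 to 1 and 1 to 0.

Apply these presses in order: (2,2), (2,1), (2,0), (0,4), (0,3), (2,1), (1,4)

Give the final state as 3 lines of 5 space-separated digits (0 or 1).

After press 1 at (2,2):
1 1 0 1 0
0 0 1 1 0
0 1 0 1 0

After press 2 at (2,1):
1 1 0 1 0
0 1 1 1 0
1 0 1 1 0

After press 3 at (2,0):
1 1 0 1 0
1 1 1 1 0
0 1 1 1 0

After press 4 at (0,4):
1 1 0 0 1
1 1 1 1 1
0 1 1 1 0

After press 5 at (0,3):
1 1 1 1 0
1 1 1 0 1
0 1 1 1 0

After press 6 at (2,1):
1 1 1 1 0
1 0 1 0 1
1 0 0 1 0

After press 7 at (1,4):
1 1 1 1 1
1 0 1 1 0
1 0 0 1 1

Answer: 1 1 1 1 1
1 0 1 1 0
1 0 0 1 1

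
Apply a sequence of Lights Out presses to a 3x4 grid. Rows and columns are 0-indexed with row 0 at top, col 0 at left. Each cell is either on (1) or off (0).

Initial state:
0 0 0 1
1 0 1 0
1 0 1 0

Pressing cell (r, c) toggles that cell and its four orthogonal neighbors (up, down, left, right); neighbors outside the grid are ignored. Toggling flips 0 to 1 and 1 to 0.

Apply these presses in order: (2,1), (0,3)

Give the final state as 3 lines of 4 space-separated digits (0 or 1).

After press 1 at (2,1):
0 0 0 1
1 1 1 0
0 1 0 0

After press 2 at (0,3):
0 0 1 0
1 1 1 1
0 1 0 0

Answer: 0 0 1 0
1 1 1 1
0 1 0 0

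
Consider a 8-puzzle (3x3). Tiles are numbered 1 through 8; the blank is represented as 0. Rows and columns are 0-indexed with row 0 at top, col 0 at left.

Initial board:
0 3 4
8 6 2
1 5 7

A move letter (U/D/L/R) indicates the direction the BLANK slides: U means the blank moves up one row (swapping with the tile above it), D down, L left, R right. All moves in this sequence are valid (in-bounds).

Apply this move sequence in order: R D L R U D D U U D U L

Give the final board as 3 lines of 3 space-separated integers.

Answer: 0 3 4
8 6 2
1 5 7

Derivation:
After move 1 (R):
3 0 4
8 6 2
1 5 7

After move 2 (D):
3 6 4
8 0 2
1 5 7

After move 3 (L):
3 6 4
0 8 2
1 5 7

After move 4 (R):
3 6 4
8 0 2
1 5 7

After move 5 (U):
3 0 4
8 6 2
1 5 7

After move 6 (D):
3 6 4
8 0 2
1 5 7

After move 7 (D):
3 6 4
8 5 2
1 0 7

After move 8 (U):
3 6 4
8 0 2
1 5 7

After move 9 (U):
3 0 4
8 6 2
1 5 7

After move 10 (D):
3 6 4
8 0 2
1 5 7

After move 11 (U):
3 0 4
8 6 2
1 5 7

After move 12 (L):
0 3 4
8 6 2
1 5 7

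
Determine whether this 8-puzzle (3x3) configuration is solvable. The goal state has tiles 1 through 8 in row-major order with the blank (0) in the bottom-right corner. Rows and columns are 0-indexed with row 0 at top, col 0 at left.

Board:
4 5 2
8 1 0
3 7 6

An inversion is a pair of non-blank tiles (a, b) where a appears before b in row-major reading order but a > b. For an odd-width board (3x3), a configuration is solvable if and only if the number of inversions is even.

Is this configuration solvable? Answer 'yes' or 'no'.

Inversions (pairs i<j in row-major order where tile[i] > tile[j] > 0): 12
12 is even, so the puzzle is solvable.

Answer: yes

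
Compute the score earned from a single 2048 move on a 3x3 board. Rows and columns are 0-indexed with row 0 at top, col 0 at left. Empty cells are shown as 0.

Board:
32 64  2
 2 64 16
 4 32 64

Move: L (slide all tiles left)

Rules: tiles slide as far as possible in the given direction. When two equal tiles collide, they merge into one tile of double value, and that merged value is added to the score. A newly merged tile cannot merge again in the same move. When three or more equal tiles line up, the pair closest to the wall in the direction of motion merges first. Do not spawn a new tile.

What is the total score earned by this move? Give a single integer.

Answer: 0

Derivation:
Slide left:
row 0: [32, 64, 2] -> [32, 64, 2]  score +0 (running 0)
row 1: [2, 64, 16] -> [2, 64, 16]  score +0 (running 0)
row 2: [4, 32, 64] -> [4, 32, 64]  score +0 (running 0)
Board after move:
32 64  2
 2 64 16
 4 32 64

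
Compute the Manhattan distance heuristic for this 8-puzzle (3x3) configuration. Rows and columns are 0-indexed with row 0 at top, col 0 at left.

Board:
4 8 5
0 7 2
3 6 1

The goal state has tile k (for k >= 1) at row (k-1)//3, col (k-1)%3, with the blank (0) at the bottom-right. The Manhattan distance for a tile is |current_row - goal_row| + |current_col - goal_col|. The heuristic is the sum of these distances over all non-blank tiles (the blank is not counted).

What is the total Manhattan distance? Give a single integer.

Tile 4: (0,0)->(1,0) = 1
Tile 8: (0,1)->(2,1) = 2
Tile 5: (0,2)->(1,1) = 2
Tile 7: (1,1)->(2,0) = 2
Tile 2: (1,2)->(0,1) = 2
Tile 3: (2,0)->(0,2) = 4
Tile 6: (2,1)->(1,2) = 2
Tile 1: (2,2)->(0,0) = 4
Sum: 1 + 2 + 2 + 2 + 2 + 4 + 2 + 4 = 19

Answer: 19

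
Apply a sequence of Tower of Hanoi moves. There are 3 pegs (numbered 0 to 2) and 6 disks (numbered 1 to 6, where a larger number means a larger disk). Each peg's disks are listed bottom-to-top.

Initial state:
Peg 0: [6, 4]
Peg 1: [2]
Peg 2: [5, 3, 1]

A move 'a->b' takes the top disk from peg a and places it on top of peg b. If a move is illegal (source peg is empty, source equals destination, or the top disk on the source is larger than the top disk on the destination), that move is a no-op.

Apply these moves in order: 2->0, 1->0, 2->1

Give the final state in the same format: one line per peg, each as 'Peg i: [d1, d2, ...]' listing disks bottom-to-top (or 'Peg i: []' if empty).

Answer: Peg 0: [6, 4, 1]
Peg 1: [2]
Peg 2: [5, 3]

Derivation:
After move 1 (2->0):
Peg 0: [6, 4, 1]
Peg 1: [2]
Peg 2: [5, 3]

After move 2 (1->0):
Peg 0: [6, 4, 1]
Peg 1: [2]
Peg 2: [5, 3]

After move 3 (2->1):
Peg 0: [6, 4, 1]
Peg 1: [2]
Peg 2: [5, 3]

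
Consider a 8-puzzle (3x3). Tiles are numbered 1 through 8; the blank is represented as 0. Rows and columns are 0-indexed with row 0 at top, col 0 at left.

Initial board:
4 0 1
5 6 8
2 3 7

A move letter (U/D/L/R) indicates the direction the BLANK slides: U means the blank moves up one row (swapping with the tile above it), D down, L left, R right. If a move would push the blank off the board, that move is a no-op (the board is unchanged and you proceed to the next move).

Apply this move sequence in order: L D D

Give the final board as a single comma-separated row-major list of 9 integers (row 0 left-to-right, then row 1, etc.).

After move 1 (L):
0 4 1
5 6 8
2 3 7

After move 2 (D):
5 4 1
0 6 8
2 3 7

After move 3 (D):
5 4 1
2 6 8
0 3 7

Answer: 5, 4, 1, 2, 6, 8, 0, 3, 7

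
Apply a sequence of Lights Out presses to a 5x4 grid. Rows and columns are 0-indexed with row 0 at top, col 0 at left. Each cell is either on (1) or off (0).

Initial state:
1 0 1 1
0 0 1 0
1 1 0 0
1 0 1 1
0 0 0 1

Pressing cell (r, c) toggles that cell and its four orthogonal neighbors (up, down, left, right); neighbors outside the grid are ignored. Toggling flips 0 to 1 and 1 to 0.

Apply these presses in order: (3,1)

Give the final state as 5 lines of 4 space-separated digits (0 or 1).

Answer: 1 0 1 1
0 0 1 0
1 0 0 0
0 1 0 1
0 1 0 1

Derivation:
After press 1 at (3,1):
1 0 1 1
0 0 1 0
1 0 0 0
0 1 0 1
0 1 0 1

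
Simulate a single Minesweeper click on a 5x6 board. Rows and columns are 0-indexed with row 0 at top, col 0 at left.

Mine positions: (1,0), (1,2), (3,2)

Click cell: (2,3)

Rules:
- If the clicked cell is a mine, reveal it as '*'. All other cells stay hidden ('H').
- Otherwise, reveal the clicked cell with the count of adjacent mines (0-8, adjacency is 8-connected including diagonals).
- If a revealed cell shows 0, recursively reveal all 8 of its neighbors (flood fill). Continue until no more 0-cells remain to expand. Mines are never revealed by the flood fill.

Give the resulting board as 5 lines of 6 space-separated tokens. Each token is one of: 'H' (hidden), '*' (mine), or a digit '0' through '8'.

H H H H H H
H H H H H H
H H H 2 H H
H H H H H H
H H H H H H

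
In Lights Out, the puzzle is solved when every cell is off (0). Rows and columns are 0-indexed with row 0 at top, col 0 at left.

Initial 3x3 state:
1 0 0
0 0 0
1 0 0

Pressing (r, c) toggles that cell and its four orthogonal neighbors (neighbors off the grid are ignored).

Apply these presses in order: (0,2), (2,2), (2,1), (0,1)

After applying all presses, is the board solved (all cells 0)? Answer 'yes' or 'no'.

Answer: yes

Derivation:
After press 1 at (0,2):
1 1 1
0 0 1
1 0 0

After press 2 at (2,2):
1 1 1
0 0 0
1 1 1

After press 3 at (2,1):
1 1 1
0 1 0
0 0 0

After press 4 at (0,1):
0 0 0
0 0 0
0 0 0

Lights still on: 0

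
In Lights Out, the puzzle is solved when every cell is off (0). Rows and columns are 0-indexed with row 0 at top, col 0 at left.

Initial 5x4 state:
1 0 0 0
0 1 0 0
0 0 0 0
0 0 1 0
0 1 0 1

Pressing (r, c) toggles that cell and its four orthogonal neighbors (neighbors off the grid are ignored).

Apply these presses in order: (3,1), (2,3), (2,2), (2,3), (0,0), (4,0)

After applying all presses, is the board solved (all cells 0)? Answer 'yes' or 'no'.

After press 1 at (3,1):
1 0 0 0
0 1 0 0
0 1 0 0
1 1 0 0
0 0 0 1

After press 2 at (2,3):
1 0 0 0
0 1 0 1
0 1 1 1
1 1 0 1
0 0 0 1

After press 3 at (2,2):
1 0 0 0
0 1 1 1
0 0 0 0
1 1 1 1
0 0 0 1

After press 4 at (2,3):
1 0 0 0
0 1 1 0
0 0 1 1
1 1 1 0
0 0 0 1

After press 5 at (0,0):
0 1 0 0
1 1 1 0
0 0 1 1
1 1 1 0
0 0 0 1

After press 6 at (4,0):
0 1 0 0
1 1 1 0
0 0 1 1
0 1 1 0
1 1 0 1

Lights still on: 11

Answer: no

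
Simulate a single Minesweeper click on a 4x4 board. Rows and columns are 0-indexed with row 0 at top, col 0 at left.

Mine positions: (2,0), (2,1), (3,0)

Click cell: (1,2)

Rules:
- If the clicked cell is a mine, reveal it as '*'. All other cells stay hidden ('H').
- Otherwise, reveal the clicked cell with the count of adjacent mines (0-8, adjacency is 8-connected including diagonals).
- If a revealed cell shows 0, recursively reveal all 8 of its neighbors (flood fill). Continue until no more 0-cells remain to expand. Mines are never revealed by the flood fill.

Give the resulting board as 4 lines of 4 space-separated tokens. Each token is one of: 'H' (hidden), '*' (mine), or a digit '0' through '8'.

H H H H
H H 1 H
H H H H
H H H H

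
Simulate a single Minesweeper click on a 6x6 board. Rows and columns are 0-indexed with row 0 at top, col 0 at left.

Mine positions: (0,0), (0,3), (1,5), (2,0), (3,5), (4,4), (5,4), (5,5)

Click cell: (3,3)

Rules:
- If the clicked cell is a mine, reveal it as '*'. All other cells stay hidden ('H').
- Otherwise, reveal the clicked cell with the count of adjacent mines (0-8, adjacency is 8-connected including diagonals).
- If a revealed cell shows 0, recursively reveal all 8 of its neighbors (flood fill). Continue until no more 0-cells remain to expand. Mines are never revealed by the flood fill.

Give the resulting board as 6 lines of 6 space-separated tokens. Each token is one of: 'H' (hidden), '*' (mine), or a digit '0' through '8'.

H H H H H H
H H H H H H
H H H H H H
H H H 1 H H
H H H H H H
H H H H H H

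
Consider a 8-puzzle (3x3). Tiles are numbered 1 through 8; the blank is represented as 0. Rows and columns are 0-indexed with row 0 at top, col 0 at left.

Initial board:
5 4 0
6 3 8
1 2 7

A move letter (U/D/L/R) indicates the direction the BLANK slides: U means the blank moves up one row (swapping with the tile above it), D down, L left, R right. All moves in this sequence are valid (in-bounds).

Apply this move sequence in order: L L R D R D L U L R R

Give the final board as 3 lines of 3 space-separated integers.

Answer: 5 3 4
6 7 0
1 8 2

Derivation:
After move 1 (L):
5 0 4
6 3 8
1 2 7

After move 2 (L):
0 5 4
6 3 8
1 2 7

After move 3 (R):
5 0 4
6 3 8
1 2 7

After move 4 (D):
5 3 4
6 0 8
1 2 7

After move 5 (R):
5 3 4
6 8 0
1 2 7

After move 6 (D):
5 3 4
6 8 7
1 2 0

After move 7 (L):
5 3 4
6 8 7
1 0 2

After move 8 (U):
5 3 4
6 0 7
1 8 2

After move 9 (L):
5 3 4
0 6 7
1 8 2

After move 10 (R):
5 3 4
6 0 7
1 8 2

After move 11 (R):
5 3 4
6 7 0
1 8 2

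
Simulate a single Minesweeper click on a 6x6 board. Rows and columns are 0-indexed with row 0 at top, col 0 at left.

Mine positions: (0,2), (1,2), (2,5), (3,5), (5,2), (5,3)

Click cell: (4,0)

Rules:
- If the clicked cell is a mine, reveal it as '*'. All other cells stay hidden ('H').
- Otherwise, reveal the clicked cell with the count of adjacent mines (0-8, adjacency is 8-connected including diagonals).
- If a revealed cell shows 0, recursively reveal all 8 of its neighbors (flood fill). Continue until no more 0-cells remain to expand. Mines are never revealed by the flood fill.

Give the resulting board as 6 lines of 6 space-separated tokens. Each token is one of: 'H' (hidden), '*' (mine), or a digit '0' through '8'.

0 2 H H H H
0 2 H H H H
0 1 1 1 2 H
0 0 0 0 2 H
0 1 2 2 2 H
0 1 H H H H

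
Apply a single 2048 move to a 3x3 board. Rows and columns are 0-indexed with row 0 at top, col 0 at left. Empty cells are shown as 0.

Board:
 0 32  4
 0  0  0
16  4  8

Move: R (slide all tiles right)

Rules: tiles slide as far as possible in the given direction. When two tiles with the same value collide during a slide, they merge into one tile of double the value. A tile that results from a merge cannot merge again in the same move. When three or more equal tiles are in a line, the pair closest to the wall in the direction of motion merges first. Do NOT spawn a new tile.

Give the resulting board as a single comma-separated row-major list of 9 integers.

Slide right:
row 0: [0, 32, 4] -> [0, 32, 4]
row 1: [0, 0, 0] -> [0, 0, 0]
row 2: [16, 4, 8] -> [16, 4, 8]

Answer: 0, 32, 4, 0, 0, 0, 16, 4, 8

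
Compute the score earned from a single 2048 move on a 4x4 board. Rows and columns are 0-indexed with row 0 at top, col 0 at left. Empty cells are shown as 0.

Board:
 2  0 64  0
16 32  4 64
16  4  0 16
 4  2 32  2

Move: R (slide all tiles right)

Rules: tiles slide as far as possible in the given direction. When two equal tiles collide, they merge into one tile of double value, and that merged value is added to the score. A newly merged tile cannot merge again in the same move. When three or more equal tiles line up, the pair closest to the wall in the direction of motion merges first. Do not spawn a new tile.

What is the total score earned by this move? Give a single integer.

Slide right:
row 0: [2, 0, 64, 0] -> [0, 0, 2, 64]  score +0 (running 0)
row 1: [16, 32, 4, 64] -> [16, 32, 4, 64]  score +0 (running 0)
row 2: [16, 4, 0, 16] -> [0, 16, 4, 16]  score +0 (running 0)
row 3: [4, 2, 32, 2] -> [4, 2, 32, 2]  score +0 (running 0)
Board after move:
 0  0  2 64
16 32  4 64
 0 16  4 16
 4  2 32  2

Answer: 0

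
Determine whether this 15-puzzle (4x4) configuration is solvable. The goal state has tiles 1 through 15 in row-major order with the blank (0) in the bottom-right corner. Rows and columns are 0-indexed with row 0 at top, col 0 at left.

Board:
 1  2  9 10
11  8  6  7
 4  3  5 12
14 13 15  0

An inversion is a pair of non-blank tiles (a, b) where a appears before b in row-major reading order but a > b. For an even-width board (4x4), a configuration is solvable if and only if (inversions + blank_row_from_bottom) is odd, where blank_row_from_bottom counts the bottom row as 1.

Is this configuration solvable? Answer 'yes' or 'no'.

Answer: no

Derivation:
Inversions: 31
Blank is in row 3 (0-indexed from top), which is row 1 counting from the bottom (bottom = 1).
31 + 1 = 32, which is even, so the puzzle is not solvable.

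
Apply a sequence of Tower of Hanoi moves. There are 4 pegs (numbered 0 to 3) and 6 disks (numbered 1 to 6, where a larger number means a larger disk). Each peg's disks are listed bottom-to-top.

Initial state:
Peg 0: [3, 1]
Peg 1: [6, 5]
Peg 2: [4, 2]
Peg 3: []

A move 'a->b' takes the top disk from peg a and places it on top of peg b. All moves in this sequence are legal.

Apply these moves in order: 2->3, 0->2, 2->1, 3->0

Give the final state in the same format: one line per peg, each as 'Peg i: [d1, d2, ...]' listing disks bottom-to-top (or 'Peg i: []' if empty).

Answer: Peg 0: [3, 2]
Peg 1: [6, 5, 1]
Peg 2: [4]
Peg 3: []

Derivation:
After move 1 (2->3):
Peg 0: [3, 1]
Peg 1: [6, 5]
Peg 2: [4]
Peg 3: [2]

After move 2 (0->2):
Peg 0: [3]
Peg 1: [6, 5]
Peg 2: [4, 1]
Peg 3: [2]

After move 3 (2->1):
Peg 0: [3]
Peg 1: [6, 5, 1]
Peg 2: [4]
Peg 3: [2]

After move 4 (3->0):
Peg 0: [3, 2]
Peg 1: [6, 5, 1]
Peg 2: [4]
Peg 3: []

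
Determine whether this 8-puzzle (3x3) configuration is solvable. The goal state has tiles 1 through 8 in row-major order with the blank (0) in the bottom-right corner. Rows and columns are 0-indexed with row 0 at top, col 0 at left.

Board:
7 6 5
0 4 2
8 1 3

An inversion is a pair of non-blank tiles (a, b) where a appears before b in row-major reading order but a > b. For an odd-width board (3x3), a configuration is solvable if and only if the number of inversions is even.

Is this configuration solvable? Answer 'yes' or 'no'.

Answer: no

Derivation:
Inversions (pairs i<j in row-major order where tile[i] > tile[j] > 0): 21
21 is odd, so the puzzle is not solvable.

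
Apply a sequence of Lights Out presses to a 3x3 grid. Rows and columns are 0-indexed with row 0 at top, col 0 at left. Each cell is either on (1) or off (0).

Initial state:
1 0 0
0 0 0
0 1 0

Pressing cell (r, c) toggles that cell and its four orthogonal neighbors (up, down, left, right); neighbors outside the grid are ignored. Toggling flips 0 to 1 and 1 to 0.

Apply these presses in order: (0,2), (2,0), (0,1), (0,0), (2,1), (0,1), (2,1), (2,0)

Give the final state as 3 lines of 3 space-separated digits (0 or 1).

After press 1 at (0,2):
1 1 1
0 0 1
0 1 0

After press 2 at (2,0):
1 1 1
1 0 1
1 0 0

After press 3 at (0,1):
0 0 0
1 1 1
1 0 0

After press 4 at (0,0):
1 1 0
0 1 1
1 0 0

After press 5 at (2,1):
1 1 0
0 0 1
0 1 1

After press 6 at (0,1):
0 0 1
0 1 1
0 1 1

After press 7 at (2,1):
0 0 1
0 0 1
1 0 0

After press 8 at (2,0):
0 0 1
1 0 1
0 1 0

Answer: 0 0 1
1 0 1
0 1 0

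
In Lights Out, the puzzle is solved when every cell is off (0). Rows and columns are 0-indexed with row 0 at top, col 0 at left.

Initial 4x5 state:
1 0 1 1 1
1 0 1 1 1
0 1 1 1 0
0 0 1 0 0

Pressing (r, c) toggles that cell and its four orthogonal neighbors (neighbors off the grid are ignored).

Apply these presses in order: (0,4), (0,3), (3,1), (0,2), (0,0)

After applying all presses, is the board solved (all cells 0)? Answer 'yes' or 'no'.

After press 1 at (0,4):
1 0 1 0 0
1 0 1 1 0
0 1 1 1 0
0 0 1 0 0

After press 2 at (0,3):
1 0 0 1 1
1 0 1 0 0
0 1 1 1 0
0 0 1 0 0

After press 3 at (3,1):
1 0 0 1 1
1 0 1 0 0
0 0 1 1 0
1 1 0 0 0

After press 4 at (0,2):
1 1 1 0 1
1 0 0 0 0
0 0 1 1 0
1 1 0 0 0

After press 5 at (0,0):
0 0 1 0 1
0 0 0 0 0
0 0 1 1 0
1 1 0 0 0

Lights still on: 6

Answer: no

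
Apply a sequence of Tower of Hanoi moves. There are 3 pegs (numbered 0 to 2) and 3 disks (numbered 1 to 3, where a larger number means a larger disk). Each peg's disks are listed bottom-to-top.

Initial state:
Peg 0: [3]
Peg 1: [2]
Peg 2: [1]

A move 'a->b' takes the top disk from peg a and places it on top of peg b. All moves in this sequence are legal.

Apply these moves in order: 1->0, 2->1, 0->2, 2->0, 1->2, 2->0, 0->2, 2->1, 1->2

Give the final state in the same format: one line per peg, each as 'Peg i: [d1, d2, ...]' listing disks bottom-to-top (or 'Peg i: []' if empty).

Answer: Peg 0: [3, 2]
Peg 1: []
Peg 2: [1]

Derivation:
After move 1 (1->0):
Peg 0: [3, 2]
Peg 1: []
Peg 2: [1]

After move 2 (2->1):
Peg 0: [3, 2]
Peg 1: [1]
Peg 2: []

After move 3 (0->2):
Peg 0: [3]
Peg 1: [1]
Peg 2: [2]

After move 4 (2->0):
Peg 0: [3, 2]
Peg 1: [1]
Peg 2: []

After move 5 (1->2):
Peg 0: [3, 2]
Peg 1: []
Peg 2: [1]

After move 6 (2->0):
Peg 0: [3, 2, 1]
Peg 1: []
Peg 2: []

After move 7 (0->2):
Peg 0: [3, 2]
Peg 1: []
Peg 2: [1]

After move 8 (2->1):
Peg 0: [3, 2]
Peg 1: [1]
Peg 2: []

After move 9 (1->2):
Peg 0: [3, 2]
Peg 1: []
Peg 2: [1]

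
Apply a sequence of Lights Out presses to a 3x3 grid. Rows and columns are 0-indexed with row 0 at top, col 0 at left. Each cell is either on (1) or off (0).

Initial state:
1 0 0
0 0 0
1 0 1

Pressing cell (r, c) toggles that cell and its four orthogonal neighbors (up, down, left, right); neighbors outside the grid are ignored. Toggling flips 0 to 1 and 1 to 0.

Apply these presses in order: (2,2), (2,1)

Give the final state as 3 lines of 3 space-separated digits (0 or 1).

Answer: 1 0 0
0 1 1
0 0 1

Derivation:
After press 1 at (2,2):
1 0 0
0 0 1
1 1 0

After press 2 at (2,1):
1 0 0
0 1 1
0 0 1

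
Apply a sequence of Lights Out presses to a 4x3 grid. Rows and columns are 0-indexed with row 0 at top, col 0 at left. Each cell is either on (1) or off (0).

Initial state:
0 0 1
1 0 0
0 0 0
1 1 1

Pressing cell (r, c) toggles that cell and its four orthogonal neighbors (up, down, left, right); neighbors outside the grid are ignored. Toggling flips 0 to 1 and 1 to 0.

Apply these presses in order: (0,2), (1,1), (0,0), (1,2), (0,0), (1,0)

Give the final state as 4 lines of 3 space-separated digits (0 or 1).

After press 1 at (0,2):
0 1 0
1 0 1
0 0 0
1 1 1

After press 2 at (1,1):
0 0 0
0 1 0
0 1 0
1 1 1

After press 3 at (0,0):
1 1 0
1 1 0
0 1 0
1 1 1

After press 4 at (1,2):
1 1 1
1 0 1
0 1 1
1 1 1

After press 5 at (0,0):
0 0 1
0 0 1
0 1 1
1 1 1

After press 6 at (1,0):
1 0 1
1 1 1
1 1 1
1 1 1

Answer: 1 0 1
1 1 1
1 1 1
1 1 1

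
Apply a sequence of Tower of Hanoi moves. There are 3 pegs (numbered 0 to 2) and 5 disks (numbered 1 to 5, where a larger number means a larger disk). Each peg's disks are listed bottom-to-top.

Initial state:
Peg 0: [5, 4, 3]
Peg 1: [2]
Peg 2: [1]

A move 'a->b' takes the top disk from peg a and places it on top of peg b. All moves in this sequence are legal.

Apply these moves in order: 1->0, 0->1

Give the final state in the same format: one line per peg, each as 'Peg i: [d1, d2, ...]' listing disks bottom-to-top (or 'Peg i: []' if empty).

Answer: Peg 0: [5, 4, 3]
Peg 1: [2]
Peg 2: [1]

Derivation:
After move 1 (1->0):
Peg 0: [5, 4, 3, 2]
Peg 1: []
Peg 2: [1]

After move 2 (0->1):
Peg 0: [5, 4, 3]
Peg 1: [2]
Peg 2: [1]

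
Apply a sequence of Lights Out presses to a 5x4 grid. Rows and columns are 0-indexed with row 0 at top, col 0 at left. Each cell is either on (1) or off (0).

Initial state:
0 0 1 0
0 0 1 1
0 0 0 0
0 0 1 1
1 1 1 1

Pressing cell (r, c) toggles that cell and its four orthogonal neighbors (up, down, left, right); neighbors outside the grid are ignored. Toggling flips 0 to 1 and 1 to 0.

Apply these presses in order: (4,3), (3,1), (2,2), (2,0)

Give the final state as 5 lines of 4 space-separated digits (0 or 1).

After press 1 at (4,3):
0 0 1 0
0 0 1 1
0 0 0 0
0 0 1 0
1 1 0 0

After press 2 at (3,1):
0 0 1 0
0 0 1 1
0 1 0 0
1 1 0 0
1 0 0 0

After press 3 at (2,2):
0 0 1 0
0 0 0 1
0 0 1 1
1 1 1 0
1 0 0 0

After press 4 at (2,0):
0 0 1 0
1 0 0 1
1 1 1 1
0 1 1 0
1 0 0 0

Answer: 0 0 1 0
1 0 0 1
1 1 1 1
0 1 1 0
1 0 0 0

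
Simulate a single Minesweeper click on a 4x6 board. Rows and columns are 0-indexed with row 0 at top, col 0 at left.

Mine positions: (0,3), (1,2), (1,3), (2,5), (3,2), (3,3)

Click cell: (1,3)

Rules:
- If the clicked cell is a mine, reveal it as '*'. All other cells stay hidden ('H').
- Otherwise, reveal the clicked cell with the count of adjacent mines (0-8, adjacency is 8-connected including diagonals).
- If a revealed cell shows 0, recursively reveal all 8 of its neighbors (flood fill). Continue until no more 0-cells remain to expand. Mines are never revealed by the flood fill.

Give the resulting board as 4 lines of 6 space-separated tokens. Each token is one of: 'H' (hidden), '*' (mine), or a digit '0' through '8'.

H H H H H H
H H H * H H
H H H H H H
H H H H H H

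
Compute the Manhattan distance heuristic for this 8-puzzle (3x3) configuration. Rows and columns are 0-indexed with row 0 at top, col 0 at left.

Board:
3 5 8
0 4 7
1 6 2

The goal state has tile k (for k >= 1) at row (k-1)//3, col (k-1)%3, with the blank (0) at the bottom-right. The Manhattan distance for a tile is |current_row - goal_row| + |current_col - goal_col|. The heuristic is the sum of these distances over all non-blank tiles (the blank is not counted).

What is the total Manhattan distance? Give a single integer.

Tile 3: (0,0)->(0,2) = 2
Tile 5: (0,1)->(1,1) = 1
Tile 8: (0,2)->(2,1) = 3
Tile 4: (1,1)->(1,0) = 1
Tile 7: (1,2)->(2,0) = 3
Tile 1: (2,0)->(0,0) = 2
Tile 6: (2,1)->(1,2) = 2
Tile 2: (2,2)->(0,1) = 3
Sum: 2 + 1 + 3 + 1 + 3 + 2 + 2 + 3 = 17

Answer: 17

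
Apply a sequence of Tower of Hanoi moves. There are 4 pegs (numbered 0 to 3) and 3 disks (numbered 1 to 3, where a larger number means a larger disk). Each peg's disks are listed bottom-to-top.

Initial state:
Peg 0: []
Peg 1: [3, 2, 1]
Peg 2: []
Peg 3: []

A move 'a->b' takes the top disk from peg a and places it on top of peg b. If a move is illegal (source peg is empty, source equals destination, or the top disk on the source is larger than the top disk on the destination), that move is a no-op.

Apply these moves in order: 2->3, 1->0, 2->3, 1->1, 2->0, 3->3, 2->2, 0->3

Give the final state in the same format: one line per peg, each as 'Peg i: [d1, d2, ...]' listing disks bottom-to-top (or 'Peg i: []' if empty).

After move 1 (2->3):
Peg 0: []
Peg 1: [3, 2, 1]
Peg 2: []
Peg 3: []

After move 2 (1->0):
Peg 0: [1]
Peg 1: [3, 2]
Peg 2: []
Peg 3: []

After move 3 (2->3):
Peg 0: [1]
Peg 1: [3, 2]
Peg 2: []
Peg 3: []

After move 4 (1->1):
Peg 0: [1]
Peg 1: [3, 2]
Peg 2: []
Peg 3: []

After move 5 (2->0):
Peg 0: [1]
Peg 1: [3, 2]
Peg 2: []
Peg 3: []

After move 6 (3->3):
Peg 0: [1]
Peg 1: [3, 2]
Peg 2: []
Peg 3: []

After move 7 (2->2):
Peg 0: [1]
Peg 1: [3, 2]
Peg 2: []
Peg 3: []

After move 8 (0->3):
Peg 0: []
Peg 1: [3, 2]
Peg 2: []
Peg 3: [1]

Answer: Peg 0: []
Peg 1: [3, 2]
Peg 2: []
Peg 3: [1]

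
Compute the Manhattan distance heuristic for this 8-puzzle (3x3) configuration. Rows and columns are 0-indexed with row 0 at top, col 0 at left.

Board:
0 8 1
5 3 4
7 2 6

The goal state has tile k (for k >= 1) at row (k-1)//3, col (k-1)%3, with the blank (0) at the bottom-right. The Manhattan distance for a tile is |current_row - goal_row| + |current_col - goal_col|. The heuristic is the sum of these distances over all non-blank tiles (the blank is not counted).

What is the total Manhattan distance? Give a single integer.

Answer: 12

Derivation:
Tile 8: (0,1)->(2,1) = 2
Tile 1: (0,2)->(0,0) = 2
Tile 5: (1,0)->(1,1) = 1
Tile 3: (1,1)->(0,2) = 2
Tile 4: (1,2)->(1,0) = 2
Tile 7: (2,0)->(2,0) = 0
Tile 2: (2,1)->(0,1) = 2
Tile 6: (2,2)->(1,2) = 1
Sum: 2 + 2 + 1 + 2 + 2 + 0 + 2 + 1 = 12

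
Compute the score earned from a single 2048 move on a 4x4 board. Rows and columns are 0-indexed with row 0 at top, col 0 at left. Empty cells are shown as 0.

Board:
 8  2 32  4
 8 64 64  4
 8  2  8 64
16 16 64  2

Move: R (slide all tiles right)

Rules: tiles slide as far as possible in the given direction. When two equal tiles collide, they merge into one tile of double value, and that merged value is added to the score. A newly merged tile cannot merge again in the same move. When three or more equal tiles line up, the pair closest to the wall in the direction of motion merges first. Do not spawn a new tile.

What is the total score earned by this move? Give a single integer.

Slide right:
row 0: [8, 2, 32, 4] -> [8, 2, 32, 4]  score +0 (running 0)
row 1: [8, 64, 64, 4] -> [0, 8, 128, 4]  score +128 (running 128)
row 2: [8, 2, 8, 64] -> [8, 2, 8, 64]  score +0 (running 128)
row 3: [16, 16, 64, 2] -> [0, 32, 64, 2]  score +32 (running 160)
Board after move:
  8   2  32   4
  0   8 128   4
  8   2   8  64
  0  32  64   2

Answer: 160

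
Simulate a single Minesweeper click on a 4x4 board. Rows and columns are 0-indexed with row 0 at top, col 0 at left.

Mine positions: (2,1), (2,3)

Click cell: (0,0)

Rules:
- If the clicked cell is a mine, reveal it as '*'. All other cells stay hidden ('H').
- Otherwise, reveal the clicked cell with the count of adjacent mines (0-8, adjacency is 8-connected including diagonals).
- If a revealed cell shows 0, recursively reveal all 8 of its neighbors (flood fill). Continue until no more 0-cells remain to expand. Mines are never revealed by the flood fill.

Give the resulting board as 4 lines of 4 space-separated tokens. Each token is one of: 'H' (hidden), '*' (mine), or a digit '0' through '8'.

0 0 0 0
1 1 2 1
H H H H
H H H H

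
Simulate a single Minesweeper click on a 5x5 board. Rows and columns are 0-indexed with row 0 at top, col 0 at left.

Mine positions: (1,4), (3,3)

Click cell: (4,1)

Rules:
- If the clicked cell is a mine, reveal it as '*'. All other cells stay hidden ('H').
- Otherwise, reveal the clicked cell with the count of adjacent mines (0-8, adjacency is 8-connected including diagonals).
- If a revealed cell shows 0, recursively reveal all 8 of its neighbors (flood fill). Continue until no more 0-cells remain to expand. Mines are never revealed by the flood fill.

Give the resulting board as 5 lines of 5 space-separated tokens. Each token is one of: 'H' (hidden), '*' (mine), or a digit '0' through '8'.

0 0 0 1 H
0 0 0 1 H
0 0 1 2 H
0 0 1 H H
0 0 1 H H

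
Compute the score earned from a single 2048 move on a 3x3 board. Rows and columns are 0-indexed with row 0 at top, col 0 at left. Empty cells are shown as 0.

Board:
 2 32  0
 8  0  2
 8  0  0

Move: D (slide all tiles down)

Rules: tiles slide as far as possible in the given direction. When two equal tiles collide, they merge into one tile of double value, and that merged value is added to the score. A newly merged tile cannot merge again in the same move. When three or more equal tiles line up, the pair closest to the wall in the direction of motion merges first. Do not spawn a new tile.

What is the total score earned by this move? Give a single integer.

Answer: 16

Derivation:
Slide down:
col 0: [2, 8, 8] -> [0, 2, 16]  score +16 (running 16)
col 1: [32, 0, 0] -> [0, 0, 32]  score +0 (running 16)
col 2: [0, 2, 0] -> [0, 0, 2]  score +0 (running 16)
Board after move:
 0  0  0
 2  0  0
16 32  2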